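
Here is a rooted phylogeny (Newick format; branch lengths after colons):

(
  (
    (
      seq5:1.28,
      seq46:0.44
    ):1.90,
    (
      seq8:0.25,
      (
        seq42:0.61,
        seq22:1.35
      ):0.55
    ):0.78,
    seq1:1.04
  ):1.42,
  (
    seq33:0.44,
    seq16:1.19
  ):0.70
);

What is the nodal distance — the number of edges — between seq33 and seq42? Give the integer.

6

The MRCA of seq33 and seq42 is the root of the tree.
From seq33 up to that node: 2 branches. From seq42 up to the same node: 4 branches. Total: 2 + 4 = 6.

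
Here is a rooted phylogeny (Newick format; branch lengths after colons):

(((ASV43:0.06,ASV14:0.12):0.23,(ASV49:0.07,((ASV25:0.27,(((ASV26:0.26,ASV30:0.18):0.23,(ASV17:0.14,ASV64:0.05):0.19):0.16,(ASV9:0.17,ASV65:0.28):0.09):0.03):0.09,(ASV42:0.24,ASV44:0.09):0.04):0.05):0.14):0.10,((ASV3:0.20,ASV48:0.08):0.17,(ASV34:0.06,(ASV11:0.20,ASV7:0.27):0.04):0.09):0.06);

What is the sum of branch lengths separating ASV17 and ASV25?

The path runs ASV17 → … → MRCA → … → ASV25; the MRCA is the node subtending (ASV25,(((ASV26,ASV30),(ASV17,ASV64)),(ASV9,ASV65))).
Branch lengths along that path: 0.14 + 0.19 + 0.16 + 0.03 + 0.27 = 0.79.

0.79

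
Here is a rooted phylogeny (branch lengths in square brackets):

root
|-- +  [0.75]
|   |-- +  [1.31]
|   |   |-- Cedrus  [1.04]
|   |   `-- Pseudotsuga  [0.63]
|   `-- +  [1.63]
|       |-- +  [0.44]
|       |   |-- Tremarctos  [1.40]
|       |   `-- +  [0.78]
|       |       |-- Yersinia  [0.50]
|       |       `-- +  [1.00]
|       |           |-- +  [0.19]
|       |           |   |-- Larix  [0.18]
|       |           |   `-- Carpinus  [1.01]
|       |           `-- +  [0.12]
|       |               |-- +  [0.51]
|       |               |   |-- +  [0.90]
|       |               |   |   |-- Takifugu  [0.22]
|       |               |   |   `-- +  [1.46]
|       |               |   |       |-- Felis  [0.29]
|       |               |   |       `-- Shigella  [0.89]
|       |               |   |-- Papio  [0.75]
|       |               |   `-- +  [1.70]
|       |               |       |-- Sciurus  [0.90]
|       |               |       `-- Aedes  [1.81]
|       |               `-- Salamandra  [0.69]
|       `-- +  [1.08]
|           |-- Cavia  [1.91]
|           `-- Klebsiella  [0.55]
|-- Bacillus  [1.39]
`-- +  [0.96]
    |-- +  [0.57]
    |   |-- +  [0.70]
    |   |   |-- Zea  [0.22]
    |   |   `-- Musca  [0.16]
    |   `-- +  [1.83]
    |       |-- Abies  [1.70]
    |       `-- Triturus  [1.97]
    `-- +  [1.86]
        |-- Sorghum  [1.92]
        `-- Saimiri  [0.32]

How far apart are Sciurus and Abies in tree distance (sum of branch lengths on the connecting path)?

The path runs Sciurus → … → MRCA → … → Abies; the MRCA is the root of the tree.
Branch lengths along that path: 0.90 + 1.70 + 0.51 + 0.12 + 1.00 + 0.78 + 0.44 + 1.63 + 0.75 + 0.96 + 0.57 + 1.83 + 1.70 = 12.89.

12.89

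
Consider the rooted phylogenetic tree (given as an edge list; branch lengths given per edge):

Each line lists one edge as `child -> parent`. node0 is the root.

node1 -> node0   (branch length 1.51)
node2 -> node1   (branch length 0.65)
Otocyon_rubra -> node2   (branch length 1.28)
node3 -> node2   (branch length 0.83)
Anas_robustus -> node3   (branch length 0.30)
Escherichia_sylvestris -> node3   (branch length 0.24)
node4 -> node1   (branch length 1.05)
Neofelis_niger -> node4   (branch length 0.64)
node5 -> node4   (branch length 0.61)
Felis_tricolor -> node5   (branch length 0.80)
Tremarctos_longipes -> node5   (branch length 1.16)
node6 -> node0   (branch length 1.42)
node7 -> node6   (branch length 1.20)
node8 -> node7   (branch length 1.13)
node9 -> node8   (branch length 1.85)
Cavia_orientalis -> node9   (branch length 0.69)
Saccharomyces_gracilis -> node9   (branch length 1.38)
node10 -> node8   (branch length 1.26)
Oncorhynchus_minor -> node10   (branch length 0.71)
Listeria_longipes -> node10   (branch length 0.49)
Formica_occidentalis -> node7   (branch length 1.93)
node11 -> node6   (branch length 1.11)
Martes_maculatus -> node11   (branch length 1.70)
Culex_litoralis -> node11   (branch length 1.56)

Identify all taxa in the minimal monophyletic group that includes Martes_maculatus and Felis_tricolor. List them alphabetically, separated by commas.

Anas_robustus, Cavia_orientalis, Culex_litoralis, Escherichia_sylvestris, Felis_tricolor, Formica_occidentalis, Listeria_longipes, Martes_maculatus, Neofelis_niger, Oncorhynchus_minor, Otocyon_rubra, Saccharomyces_gracilis, Tremarctos_longipes

Tracing Martes_maculatus: it sits inside (Martes_maculatus,Culex_litoralis).
Tracing Felis_tricolor: it sits inside (Felis_tricolor,Tremarctos_longipes).
The smallest clade enclosing both is the whole tree (their MRCA is the root), so the answer is all 13 tips in alphabetical order.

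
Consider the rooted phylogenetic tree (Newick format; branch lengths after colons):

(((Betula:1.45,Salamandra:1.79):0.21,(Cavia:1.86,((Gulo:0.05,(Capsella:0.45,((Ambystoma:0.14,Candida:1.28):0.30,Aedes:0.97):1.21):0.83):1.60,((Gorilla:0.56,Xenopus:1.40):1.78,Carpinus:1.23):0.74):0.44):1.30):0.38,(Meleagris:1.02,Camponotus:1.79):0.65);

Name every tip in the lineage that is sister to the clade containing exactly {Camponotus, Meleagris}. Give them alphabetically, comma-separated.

The clade containing exactly {Camponotus, Meleagris} attaches directly to the root of the tree.
The other lineage descending from that same node — the sister group — is ((Betula,Salamandra),(Cavia,((Gulo,(Capsella,((Ambystoma,Candida),Aedes))),((Gorilla,Xenopus),Carpinus)))); its 11 tips in alphabetical order are the answer.

Aedes, Ambystoma, Betula, Candida, Capsella, Carpinus, Cavia, Gorilla, Gulo, Salamandra, Xenopus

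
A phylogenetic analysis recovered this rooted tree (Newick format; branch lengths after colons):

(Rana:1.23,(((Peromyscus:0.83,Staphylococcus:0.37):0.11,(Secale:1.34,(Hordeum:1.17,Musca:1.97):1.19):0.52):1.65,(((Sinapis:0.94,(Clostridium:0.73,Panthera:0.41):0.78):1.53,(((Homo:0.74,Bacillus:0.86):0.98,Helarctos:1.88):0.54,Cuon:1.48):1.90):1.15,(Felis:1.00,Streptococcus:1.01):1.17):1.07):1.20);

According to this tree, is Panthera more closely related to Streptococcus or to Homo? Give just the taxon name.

The MRCA of Panthera and Homo subtends ((Sinapis,(Clostridium,Panthera)),(((Homo,Bacillus),Helarctos),Cuon)) (7 taxa).
The MRCA of Panthera and Streptococcus subtends (((Sinapis,(Clostridium,Panthera)),(((Homo,Bacillus),Helarctos),Cuon)),(Felis,Streptococcus)) (9 taxa).
The first is nested inside the second, so Panthera shares a more recent common ancestor with Homo.

Homo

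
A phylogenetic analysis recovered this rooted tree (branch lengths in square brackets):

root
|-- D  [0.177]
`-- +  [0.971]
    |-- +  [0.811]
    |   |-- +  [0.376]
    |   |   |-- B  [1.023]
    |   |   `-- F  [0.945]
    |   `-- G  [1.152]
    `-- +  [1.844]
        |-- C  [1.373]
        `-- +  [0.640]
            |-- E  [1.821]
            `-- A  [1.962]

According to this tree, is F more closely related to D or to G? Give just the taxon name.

The MRCA of F and G subtends ((B,F),G) (3 taxa).
The MRCA of F and D is the root, subtending the entire tree (7 taxa).
The first is nested inside the second, so F shares a more recent common ancestor with G.

G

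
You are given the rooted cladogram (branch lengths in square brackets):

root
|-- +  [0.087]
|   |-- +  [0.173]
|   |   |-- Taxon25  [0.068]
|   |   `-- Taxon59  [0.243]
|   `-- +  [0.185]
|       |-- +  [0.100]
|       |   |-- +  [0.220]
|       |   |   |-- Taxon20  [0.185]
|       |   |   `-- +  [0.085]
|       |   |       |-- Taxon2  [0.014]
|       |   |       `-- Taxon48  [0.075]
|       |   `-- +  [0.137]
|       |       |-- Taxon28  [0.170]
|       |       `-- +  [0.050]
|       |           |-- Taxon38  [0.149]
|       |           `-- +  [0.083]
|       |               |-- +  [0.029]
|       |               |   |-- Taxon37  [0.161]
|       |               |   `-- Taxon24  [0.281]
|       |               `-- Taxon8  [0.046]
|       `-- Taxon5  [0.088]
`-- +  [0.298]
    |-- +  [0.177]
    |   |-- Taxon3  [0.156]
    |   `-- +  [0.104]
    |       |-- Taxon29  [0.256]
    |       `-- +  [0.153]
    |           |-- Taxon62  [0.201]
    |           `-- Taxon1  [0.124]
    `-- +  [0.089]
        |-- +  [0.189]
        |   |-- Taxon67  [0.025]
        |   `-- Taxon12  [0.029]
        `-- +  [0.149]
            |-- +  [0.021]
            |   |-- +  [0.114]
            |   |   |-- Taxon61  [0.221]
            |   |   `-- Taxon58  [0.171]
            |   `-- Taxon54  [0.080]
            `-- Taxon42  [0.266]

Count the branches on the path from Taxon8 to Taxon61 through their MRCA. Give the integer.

13

The MRCA of Taxon8 and Taxon61 is the root of the tree.
From Taxon8 up to that node: 7 branches. From Taxon61 up to the same node: 6 branches. Total: 7 + 6 = 13.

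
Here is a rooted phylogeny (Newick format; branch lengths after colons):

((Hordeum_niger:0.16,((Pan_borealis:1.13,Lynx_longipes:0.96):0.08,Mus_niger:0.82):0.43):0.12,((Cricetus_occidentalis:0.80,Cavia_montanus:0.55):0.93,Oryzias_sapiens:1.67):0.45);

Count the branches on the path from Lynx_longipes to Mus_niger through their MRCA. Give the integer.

3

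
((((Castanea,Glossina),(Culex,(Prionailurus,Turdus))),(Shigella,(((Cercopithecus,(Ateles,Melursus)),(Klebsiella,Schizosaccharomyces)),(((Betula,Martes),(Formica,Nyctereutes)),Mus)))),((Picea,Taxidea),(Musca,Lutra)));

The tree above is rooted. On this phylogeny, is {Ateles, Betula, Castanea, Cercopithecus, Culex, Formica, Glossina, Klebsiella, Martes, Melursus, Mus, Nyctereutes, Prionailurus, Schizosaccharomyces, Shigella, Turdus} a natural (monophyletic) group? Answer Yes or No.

Yes

The most recent common ancestor of these taxa subtends (((Castanea,Glossina),(Culex,(Prionailurus,Turdus))),(Shigella,(((Cercopithecus,(Ateles,Melursus)),(Klebsiella,Schizosaccharomyces)),(((Betula,Martes),(Formica,Nyctereutes)),Mus)))).
That clade has exactly 16 tips — every listed taxon and nothing else — so the group is monophyletic.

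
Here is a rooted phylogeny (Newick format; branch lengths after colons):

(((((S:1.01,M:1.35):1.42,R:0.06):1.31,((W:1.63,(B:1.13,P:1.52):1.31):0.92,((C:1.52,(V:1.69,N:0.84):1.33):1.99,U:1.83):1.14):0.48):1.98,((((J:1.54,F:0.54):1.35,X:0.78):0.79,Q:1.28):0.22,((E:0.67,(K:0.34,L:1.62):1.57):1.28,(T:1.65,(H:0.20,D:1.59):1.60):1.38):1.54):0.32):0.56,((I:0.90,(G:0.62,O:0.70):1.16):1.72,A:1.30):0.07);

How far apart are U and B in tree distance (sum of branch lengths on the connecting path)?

The path runs U → … → MRCA → … → B; the MRCA is the node subtending ((W,(B,P)),((C,(V,N)),U)).
Branch lengths along that path: 1.83 + 1.14 + 0.92 + 1.31 + 1.13 = 6.33.

6.33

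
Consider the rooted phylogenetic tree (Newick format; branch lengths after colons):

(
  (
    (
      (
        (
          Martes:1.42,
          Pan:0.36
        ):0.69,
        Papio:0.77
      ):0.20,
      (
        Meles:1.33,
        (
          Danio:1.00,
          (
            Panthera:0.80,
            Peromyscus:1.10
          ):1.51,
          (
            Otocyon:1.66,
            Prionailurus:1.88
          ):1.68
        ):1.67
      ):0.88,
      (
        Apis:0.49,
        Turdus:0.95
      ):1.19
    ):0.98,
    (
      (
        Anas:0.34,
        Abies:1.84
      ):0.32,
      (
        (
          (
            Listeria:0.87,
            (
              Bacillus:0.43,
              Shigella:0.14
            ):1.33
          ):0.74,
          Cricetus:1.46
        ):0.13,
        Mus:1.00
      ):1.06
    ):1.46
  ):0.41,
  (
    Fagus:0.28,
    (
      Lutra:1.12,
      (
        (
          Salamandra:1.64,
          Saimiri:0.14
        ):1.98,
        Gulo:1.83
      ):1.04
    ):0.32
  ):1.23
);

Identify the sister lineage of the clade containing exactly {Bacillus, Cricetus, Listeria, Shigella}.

Mus

The clade containing exactly {Bacillus, Cricetus, Listeria, Shigella} attaches to the tree at the node subtending (((Listeria,(Bacillus,Shigella)),Cricetus),Mus).
The other lineage descending from that same node — the sister group — is the single tip Mus.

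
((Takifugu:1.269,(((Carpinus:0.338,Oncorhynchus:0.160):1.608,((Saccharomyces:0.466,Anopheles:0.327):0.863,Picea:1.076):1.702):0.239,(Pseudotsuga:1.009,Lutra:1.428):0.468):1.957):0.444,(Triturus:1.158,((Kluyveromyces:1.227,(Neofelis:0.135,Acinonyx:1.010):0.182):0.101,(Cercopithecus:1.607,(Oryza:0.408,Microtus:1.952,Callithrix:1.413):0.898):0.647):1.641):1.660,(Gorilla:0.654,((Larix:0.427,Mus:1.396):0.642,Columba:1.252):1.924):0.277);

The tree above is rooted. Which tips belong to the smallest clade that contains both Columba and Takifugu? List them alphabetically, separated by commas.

Tracing Columba: it sits inside ((Larix,Mus),Columba).
Tracing Takifugu: it sits inside (Takifugu,(((Carpinus,Oncorhynchus),((Saccharomyces,Anopheles),Picea)),(Pseudotsuga,Lutra))).
The smallest clade enclosing both is the whole tree (their MRCA is the root), so the answer is all 20 tips in alphabetical order.

Acinonyx, Anopheles, Callithrix, Carpinus, Cercopithecus, Columba, Gorilla, Kluyveromyces, Larix, Lutra, Microtus, Mus, Neofelis, Oncorhynchus, Oryza, Picea, Pseudotsuga, Saccharomyces, Takifugu, Triturus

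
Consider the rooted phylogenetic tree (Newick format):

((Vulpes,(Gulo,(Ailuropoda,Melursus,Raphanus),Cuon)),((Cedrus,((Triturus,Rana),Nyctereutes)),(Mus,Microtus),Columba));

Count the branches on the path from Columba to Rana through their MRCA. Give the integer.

5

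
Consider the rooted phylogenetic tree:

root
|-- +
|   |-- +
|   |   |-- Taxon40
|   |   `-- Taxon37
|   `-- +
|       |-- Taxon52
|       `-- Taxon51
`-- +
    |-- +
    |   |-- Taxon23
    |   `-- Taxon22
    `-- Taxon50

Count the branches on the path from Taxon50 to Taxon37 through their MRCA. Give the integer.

5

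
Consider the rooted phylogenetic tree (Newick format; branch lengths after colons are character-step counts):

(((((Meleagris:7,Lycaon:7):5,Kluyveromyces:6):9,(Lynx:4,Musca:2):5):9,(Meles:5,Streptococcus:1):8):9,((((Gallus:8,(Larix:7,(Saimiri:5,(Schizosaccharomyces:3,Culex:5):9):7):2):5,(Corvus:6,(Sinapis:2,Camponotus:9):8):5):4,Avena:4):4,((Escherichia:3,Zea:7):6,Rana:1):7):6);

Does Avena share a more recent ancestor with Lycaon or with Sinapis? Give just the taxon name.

Sinapis

The MRCA of Avena and Sinapis subtends (((Gallus,(Larix,(Saimiri,(Schizosaccharomyces,Culex)))),(Corvus,(Sinapis,Camponotus))),Avena) (9 taxa).
The MRCA of Avena and Lycaon is the root, subtending the entire tree (19 taxa).
The first is nested inside the second, so Avena shares a more recent common ancestor with Sinapis.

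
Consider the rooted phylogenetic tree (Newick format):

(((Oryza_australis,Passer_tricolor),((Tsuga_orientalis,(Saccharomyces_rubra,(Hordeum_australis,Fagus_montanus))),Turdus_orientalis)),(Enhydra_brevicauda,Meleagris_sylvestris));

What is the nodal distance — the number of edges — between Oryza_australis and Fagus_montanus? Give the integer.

The MRCA of Oryza_australis and Fagus_montanus is the node subtending ((Oryza_australis,Passer_tricolor),((Tsuga_orientalis,(Saccharomyces_rubra,(Hordeum_australis,Fagus_montanus))),Turdus_orientalis)).
From Oryza_australis up to that node: 2 branches. From Fagus_montanus up to the same node: 5 branches. Total: 2 + 5 = 7.

7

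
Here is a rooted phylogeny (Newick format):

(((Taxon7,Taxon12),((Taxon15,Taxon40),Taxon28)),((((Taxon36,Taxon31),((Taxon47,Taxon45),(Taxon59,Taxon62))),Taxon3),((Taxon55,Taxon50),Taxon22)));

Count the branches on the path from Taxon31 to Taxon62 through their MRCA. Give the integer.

5

The MRCA of Taxon31 and Taxon62 is the node subtending ((Taxon36,Taxon31),((Taxon47,Taxon45),(Taxon59,Taxon62))).
From Taxon31 up to that node: 2 branches. From Taxon62 up to the same node: 3 branches. Total: 2 + 3 = 5.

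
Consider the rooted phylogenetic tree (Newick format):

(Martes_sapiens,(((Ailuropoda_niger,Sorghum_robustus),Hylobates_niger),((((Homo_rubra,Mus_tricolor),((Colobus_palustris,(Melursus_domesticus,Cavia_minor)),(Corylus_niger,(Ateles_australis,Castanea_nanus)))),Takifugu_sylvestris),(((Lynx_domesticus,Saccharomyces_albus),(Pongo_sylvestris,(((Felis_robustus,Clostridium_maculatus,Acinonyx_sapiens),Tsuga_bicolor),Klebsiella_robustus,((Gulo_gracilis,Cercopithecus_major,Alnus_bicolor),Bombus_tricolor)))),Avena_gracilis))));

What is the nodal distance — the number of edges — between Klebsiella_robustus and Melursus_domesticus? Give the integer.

The MRCA of Klebsiella_robustus and Melursus_domesticus is the node subtending ((((Homo_rubra,Mus_tricolor),((Colobus_palustris,(Melursus_domesticus,Cavia_minor)),(Corylus_niger,(Ateles_australis,Castanea_nanus)))),Takifugu_sylvestris),(((Lynx_domesticus,Saccharomyces_albus),(Pongo_sylvestris,(((Felis_robustus,Clostridium_maculatus,Acinonyx_sapiens),Tsuga_bicolor),Klebsiella_robustus,((Gulo_gracilis,Cercopithecus_major,Alnus_bicolor),Bombus_tricolor)))),Avena_gracilis)).
From Klebsiella_robustus up to that node: 5 branches. From Melursus_domesticus up to the same node: 6 branches. Total: 5 + 6 = 11.

11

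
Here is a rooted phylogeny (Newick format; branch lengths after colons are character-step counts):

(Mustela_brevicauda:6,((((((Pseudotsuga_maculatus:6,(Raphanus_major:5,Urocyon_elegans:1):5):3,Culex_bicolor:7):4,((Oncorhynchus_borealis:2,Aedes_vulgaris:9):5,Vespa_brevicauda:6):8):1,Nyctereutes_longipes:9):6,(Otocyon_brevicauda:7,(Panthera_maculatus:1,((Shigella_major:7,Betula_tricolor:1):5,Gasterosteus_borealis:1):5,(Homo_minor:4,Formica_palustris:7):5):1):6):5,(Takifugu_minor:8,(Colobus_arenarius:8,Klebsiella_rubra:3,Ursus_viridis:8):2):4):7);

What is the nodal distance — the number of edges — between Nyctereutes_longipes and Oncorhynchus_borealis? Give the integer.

5

The MRCA of Nyctereutes_longipes and Oncorhynchus_borealis is the node subtending ((((Pseudotsuga_maculatus,(Raphanus_major,Urocyon_elegans)),Culex_bicolor),((Oncorhynchus_borealis,Aedes_vulgaris),Vespa_brevicauda)),Nyctereutes_longipes).
From Nyctereutes_longipes up to that node: 1 branch. From Oncorhynchus_borealis up to the same node: 4 branches. Total: 1 + 4 = 5.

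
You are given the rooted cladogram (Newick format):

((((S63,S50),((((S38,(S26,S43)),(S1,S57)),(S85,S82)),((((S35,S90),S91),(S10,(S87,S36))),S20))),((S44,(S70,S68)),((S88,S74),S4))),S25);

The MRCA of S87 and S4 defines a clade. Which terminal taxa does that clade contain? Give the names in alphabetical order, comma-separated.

S1, S10, S20, S26, S35, S36, S38, S4, S43, S44, S50, S57, S63, S68, S70, S74, S82, S85, S87, S88, S90, S91

Tracing S87: it sits inside (S87,S36).
Tracing S4: it sits inside ((S88,S74),S4).
The smallest clade enclosing both is (((S63,S50),((((S38,(S26,S43)),(S1,S57)),(S85,S82)),((((S35,S90),S91),(S10,(S87,S36))),S20))),((S44,(S70,S68)),((S88,S74),S4))); the answer is its 22 terminal taxa in alphabetical order.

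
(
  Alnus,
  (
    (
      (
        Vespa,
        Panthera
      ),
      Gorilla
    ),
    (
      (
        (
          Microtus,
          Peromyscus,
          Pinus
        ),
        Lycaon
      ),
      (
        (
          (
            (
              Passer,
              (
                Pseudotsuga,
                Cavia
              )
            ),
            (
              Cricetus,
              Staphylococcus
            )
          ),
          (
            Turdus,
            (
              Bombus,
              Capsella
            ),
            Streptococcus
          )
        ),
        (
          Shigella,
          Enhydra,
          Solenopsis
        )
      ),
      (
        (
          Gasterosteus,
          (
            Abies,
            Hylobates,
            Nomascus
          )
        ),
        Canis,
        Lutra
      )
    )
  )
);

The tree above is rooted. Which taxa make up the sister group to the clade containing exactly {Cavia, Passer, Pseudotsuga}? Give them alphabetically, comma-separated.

Cricetus, Staphylococcus

The clade containing exactly {Cavia, Passer, Pseudotsuga} attaches to the tree at the node subtending ((Passer,(Pseudotsuga,Cavia)),(Cricetus,Staphylococcus)).
The other lineage descending from that same node — the sister group — is (Cricetus,Staphylococcus); its 2 tips in alphabetical order are the answer.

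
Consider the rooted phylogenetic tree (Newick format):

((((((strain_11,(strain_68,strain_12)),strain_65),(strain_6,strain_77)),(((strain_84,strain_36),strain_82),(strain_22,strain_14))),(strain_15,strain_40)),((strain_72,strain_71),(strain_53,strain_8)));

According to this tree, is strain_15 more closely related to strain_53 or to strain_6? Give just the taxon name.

strain_6

The MRCA of strain_15 and strain_6 subtends (((((strain_11,(strain_68,strain_12)),strain_65),(strain_6,strain_77)),(((strain_84,strain_36),strain_82),(strain_22,strain_14))),(strain_15,strain_40)) (13 taxa).
The MRCA of strain_15 and strain_53 is the root, subtending the entire tree (17 taxa).
The first is nested inside the second, so strain_15 shares a more recent common ancestor with strain_6.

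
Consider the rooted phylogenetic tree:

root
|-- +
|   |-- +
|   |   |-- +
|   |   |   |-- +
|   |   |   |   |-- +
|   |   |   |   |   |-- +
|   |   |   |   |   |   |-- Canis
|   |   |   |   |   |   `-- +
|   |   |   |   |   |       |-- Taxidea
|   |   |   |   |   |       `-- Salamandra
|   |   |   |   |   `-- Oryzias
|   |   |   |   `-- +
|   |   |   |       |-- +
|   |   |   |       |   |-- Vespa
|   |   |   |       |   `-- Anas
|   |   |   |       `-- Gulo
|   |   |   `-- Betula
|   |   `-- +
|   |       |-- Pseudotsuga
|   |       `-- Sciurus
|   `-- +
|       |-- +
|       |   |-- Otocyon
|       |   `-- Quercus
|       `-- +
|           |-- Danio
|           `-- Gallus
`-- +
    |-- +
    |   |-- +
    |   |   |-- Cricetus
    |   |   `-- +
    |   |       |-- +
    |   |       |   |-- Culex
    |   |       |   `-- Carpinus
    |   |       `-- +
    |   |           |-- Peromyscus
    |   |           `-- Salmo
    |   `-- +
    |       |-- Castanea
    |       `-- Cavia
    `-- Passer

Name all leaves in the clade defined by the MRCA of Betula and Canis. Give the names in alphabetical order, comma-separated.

Tracing Betula: it sits inside ((((Canis,(Taxidea,Salamandra)),Oryzias),((Vespa,Anas),Gulo)),Betula).
Tracing Canis: it sits inside (Canis,(Taxidea,Salamandra)).
The smallest clade enclosing both is ((((Canis,(Taxidea,Salamandra)),Oryzias),((Vespa,Anas),Gulo)),Betula); the answer is its 8 terminal taxa in alphabetical order.

Anas, Betula, Canis, Gulo, Oryzias, Salamandra, Taxidea, Vespa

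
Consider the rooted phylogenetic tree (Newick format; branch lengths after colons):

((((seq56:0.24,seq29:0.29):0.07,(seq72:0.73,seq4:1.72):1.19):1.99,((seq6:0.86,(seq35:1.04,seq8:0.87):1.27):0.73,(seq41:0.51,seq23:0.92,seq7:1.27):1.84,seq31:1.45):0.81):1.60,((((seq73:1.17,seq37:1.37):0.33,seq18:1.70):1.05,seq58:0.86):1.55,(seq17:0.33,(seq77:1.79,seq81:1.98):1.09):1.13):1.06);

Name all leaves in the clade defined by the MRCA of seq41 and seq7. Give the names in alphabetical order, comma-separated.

seq23, seq41, seq7

Tracing seq41: it sits inside (seq41,seq23,seq7).
Tracing seq7: it sits inside (seq41,seq23,seq7).
The smallest clade enclosing both is (seq41,seq23,seq7); the answer is its 3 terminal taxa in alphabetical order.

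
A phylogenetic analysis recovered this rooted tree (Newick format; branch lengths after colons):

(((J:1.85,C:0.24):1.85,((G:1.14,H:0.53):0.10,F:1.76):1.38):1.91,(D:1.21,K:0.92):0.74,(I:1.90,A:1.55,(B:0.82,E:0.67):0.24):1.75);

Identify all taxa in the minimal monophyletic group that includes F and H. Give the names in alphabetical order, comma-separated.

Tracing F: it sits inside ((G,H),F).
Tracing H: it sits inside (G,H).
The smallest clade enclosing both is ((G,H),F); the answer is its 3 terminal taxa in alphabetical order.

F, G, H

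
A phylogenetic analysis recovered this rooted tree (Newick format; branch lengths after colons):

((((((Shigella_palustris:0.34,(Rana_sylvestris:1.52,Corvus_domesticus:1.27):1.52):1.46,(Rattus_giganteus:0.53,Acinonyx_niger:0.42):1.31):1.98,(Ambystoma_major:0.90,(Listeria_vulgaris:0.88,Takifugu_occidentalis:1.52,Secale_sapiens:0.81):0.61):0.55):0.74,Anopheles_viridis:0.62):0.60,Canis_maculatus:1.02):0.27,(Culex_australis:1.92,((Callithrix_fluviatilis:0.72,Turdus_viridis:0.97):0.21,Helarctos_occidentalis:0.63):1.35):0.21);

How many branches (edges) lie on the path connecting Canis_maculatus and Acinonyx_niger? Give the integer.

The MRCA of Canis_maculatus and Acinonyx_niger is the node subtending (((((Shigella_palustris,(Rana_sylvestris,Corvus_domesticus)),(Rattus_giganteus,Acinonyx_niger)),(Ambystoma_major,(Listeria_vulgaris,Takifugu_occidentalis,Secale_sapiens))),Anopheles_viridis),Canis_maculatus).
From Canis_maculatus up to that node: 1 branch. From Acinonyx_niger up to the same node: 5 branches. Total: 1 + 5 = 6.

6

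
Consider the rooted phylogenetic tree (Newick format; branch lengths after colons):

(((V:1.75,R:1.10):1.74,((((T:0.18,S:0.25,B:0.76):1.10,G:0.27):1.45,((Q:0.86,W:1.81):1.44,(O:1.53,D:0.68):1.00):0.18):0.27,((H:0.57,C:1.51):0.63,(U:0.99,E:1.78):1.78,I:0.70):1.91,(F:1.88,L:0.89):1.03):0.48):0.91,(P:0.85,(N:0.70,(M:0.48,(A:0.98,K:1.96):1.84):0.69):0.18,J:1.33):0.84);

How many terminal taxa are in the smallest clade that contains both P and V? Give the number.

The MRCA of P and V is the root, so the clade is the entire tree.
That clade contains 23 terminal taxa: A, B, C, D, E, F, G, H, I, J, K, L, M, N, O, P, Q, R, S, T, U, V, W.

23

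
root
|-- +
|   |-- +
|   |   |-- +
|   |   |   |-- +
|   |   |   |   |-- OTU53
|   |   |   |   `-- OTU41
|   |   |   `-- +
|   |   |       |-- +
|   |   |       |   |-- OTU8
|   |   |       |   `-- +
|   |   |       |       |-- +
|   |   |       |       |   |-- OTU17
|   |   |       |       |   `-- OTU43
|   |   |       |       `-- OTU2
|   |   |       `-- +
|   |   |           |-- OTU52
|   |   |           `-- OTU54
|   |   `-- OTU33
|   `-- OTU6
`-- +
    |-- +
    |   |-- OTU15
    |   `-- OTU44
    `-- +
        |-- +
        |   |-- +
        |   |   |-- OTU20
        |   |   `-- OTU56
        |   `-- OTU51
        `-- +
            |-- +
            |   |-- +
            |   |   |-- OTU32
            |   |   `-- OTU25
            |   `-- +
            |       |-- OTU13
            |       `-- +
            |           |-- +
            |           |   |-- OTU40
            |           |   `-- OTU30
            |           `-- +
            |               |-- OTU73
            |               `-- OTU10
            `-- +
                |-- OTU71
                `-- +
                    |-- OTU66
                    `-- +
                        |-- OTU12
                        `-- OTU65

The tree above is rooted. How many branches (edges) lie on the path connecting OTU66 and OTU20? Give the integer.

7

The MRCA of OTU66 and OTU20 is the node subtending (((OTU20,OTU56),OTU51),(((OTU32,OTU25),(OTU13,((OTU40,OTU30),(OTU73,OTU10)))),(OTU71,(OTU66,(OTU12,OTU65))))).
From OTU66 up to that node: 4 branches. From OTU20 up to the same node: 3 branches. Total: 4 + 3 = 7.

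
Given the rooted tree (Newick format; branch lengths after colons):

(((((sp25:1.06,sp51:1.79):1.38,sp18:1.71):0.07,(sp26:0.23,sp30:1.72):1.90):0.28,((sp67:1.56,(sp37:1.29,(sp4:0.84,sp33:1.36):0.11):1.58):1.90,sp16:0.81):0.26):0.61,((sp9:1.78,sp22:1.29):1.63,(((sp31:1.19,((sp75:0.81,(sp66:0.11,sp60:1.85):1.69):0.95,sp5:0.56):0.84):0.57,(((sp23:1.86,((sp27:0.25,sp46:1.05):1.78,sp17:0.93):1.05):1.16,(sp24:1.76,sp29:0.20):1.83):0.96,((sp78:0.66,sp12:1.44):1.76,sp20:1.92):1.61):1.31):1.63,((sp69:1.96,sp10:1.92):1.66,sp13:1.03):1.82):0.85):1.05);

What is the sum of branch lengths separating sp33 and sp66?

13.51

The path runs sp33 → … → MRCA → … → sp66; the MRCA is the root of the tree.
Branch lengths along that path: 1.36 + 0.11 + 1.58 + 1.90 + 0.26 + 0.61 + 1.05 + 0.85 + 1.63 + 0.57 + 0.84 + 0.95 + 1.69 + 0.11 = 13.51.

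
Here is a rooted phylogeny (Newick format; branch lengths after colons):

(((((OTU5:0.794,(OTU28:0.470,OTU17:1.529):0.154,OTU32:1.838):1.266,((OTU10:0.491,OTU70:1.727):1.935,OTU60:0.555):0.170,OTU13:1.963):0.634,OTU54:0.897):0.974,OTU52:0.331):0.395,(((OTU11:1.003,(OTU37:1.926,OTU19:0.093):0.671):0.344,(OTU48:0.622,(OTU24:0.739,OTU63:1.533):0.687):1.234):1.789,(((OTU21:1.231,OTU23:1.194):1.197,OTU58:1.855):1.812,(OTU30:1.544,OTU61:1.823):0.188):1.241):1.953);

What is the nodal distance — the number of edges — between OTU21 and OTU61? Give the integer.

5

The MRCA of OTU21 and OTU61 is the node subtending (((OTU21,OTU23),OTU58),(OTU30,OTU61)).
From OTU21 up to that node: 3 branches. From OTU61 up to the same node: 2 branches. Total: 3 + 2 = 5.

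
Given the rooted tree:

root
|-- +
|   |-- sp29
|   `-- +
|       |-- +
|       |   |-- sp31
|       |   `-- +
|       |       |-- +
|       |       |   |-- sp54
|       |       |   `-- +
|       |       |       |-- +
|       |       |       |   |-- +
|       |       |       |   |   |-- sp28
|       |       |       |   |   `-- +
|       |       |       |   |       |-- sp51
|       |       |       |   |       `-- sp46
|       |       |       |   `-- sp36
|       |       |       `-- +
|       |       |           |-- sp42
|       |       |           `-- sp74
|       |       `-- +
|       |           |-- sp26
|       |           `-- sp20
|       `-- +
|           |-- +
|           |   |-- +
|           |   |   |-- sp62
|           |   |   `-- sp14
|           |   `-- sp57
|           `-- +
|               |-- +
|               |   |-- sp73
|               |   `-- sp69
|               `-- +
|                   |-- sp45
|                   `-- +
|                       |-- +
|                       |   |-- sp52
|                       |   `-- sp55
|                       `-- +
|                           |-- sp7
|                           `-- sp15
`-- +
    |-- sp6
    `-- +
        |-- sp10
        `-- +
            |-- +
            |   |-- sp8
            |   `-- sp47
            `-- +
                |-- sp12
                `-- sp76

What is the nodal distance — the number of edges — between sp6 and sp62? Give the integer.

8

The MRCA of sp6 and sp62 is the root of the tree.
From sp6 up to that node: 2 branches. From sp62 up to the same node: 6 branches. Total: 2 + 6 = 8.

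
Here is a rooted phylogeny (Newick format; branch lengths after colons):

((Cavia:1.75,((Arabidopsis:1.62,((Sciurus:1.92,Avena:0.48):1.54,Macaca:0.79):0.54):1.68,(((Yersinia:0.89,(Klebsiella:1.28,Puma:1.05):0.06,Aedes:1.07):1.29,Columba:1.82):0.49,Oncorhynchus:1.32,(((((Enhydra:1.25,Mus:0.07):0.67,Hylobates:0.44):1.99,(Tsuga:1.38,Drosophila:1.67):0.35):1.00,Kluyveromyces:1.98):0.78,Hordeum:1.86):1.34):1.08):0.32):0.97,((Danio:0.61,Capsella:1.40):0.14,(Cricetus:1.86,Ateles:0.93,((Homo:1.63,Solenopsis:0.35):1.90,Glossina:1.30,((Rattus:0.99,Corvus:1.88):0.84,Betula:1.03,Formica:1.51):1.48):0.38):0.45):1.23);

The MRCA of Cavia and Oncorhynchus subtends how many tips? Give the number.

The MRCA of Cavia and Oncorhynchus is the node subtending (Cavia,((Arabidopsis,((Sciurus,Avena),Macaca)),(((Yersinia,(Klebsiella,Puma),Aedes),Columba),Oncorhynchus,(((((Enhydra,Mus),Hylobates),(Tsuga,Drosophila)),Kluyveromyces),Hordeum)))).
That clade contains 18 terminal taxa: Aedes, Arabidopsis, Avena, Cavia, Columba, Drosophila, Enhydra, Hordeum, Hylobates, Klebsiella, Kluyveromyces, Macaca, Mus, Oncorhynchus, Puma, Sciurus, Tsuga, Yersinia.

18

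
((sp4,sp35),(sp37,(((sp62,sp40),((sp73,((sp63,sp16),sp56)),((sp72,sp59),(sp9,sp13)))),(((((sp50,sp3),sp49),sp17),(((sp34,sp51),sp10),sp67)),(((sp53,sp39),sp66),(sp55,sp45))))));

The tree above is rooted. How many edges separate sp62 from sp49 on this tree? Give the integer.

8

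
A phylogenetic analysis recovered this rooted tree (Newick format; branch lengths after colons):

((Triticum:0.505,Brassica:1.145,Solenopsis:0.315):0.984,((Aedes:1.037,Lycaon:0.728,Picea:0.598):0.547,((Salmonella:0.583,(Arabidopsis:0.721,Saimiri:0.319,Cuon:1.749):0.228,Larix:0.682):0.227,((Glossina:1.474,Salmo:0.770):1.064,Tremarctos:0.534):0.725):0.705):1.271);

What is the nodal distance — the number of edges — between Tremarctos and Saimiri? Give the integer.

5

The MRCA of Tremarctos and Saimiri is the node subtending ((Salmonella,(Arabidopsis,Saimiri,Cuon),Larix),((Glossina,Salmo),Tremarctos)).
From Tremarctos up to that node: 2 branches. From Saimiri up to the same node: 3 branches. Total: 2 + 3 = 5.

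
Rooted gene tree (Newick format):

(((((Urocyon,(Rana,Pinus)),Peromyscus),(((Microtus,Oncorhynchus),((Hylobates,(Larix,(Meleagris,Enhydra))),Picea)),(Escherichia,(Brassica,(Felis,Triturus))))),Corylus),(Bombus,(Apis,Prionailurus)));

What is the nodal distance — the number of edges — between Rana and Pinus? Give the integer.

The MRCA of Rana and Pinus is the node subtending (Rana,Pinus).
From Rana up to that node: 1 branch. From Pinus up to the same node: 1 branch. Total: 1 + 1 = 2.

2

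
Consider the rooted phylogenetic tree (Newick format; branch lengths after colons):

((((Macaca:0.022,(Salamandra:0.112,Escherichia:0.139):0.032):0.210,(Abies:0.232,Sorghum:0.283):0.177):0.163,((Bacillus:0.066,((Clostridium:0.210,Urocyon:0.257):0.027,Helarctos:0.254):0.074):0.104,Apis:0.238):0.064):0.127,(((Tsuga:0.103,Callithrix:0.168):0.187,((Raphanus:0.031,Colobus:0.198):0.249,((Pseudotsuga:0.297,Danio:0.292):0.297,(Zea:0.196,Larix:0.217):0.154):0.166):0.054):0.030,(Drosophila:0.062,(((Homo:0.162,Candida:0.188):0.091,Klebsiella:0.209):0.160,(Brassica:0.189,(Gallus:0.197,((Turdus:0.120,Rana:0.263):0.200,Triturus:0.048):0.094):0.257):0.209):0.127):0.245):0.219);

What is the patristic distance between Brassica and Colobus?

1.301

The path runs Brassica → … → MRCA → … → Colobus; the MRCA is the node subtending (((Tsuga,Callithrix),((Raphanus,Colobus),((Pseudotsuga,Danio),(Zea,Larix)))),(Drosophila,(((Homo,Candida),Klebsiella),(Brassica,(Gallus,((Turdus,Rana),Triturus)))))).
Branch lengths along that path: 0.189 + 0.209 + 0.127 + 0.245 + 0.030 + 0.054 + 0.249 + 0.198 = 1.301.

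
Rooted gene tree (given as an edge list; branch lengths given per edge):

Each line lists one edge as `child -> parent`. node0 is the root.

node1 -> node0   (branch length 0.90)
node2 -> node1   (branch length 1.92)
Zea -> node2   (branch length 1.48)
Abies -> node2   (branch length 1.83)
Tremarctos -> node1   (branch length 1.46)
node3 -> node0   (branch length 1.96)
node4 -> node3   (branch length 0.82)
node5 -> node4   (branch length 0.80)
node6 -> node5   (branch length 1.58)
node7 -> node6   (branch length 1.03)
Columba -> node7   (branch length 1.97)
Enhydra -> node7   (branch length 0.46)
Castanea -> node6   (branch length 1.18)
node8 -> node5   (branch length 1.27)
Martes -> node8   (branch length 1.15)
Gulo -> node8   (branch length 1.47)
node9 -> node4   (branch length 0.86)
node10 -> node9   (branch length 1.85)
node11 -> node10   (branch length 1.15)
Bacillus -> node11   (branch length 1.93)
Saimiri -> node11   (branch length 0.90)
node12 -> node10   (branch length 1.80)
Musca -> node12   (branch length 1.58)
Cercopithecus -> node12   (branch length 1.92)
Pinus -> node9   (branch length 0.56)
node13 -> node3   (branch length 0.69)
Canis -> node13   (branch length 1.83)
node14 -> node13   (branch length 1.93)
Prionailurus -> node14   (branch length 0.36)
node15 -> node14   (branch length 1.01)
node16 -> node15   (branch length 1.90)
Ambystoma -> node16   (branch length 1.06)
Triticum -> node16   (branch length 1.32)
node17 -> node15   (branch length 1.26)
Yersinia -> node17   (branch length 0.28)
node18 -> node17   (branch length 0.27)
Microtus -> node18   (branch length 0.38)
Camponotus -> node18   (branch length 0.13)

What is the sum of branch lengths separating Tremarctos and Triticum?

The path runs Tremarctos → … → MRCA → … → Triticum; the MRCA is the root of the tree.
Branch lengths along that path: 1.46 + 0.90 + 1.96 + 0.69 + 1.93 + 1.01 + 1.90 + 1.32 = 11.17.

11.17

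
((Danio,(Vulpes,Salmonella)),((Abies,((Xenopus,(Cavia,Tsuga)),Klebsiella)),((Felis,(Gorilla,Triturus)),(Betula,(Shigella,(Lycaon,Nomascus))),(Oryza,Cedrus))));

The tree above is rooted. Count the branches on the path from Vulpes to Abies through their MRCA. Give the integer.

6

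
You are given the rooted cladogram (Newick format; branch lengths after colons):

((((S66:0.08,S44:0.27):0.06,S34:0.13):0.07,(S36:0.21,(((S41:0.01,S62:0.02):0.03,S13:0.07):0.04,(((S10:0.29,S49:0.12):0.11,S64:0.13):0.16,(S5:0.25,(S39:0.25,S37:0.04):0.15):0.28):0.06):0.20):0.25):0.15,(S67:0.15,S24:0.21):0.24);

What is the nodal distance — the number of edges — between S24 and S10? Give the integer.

The MRCA of S24 and S10 is the root of the tree.
From S24 up to that node: 2 branches. From S10 up to the same node: 7 branches. Total: 2 + 7 = 9.

9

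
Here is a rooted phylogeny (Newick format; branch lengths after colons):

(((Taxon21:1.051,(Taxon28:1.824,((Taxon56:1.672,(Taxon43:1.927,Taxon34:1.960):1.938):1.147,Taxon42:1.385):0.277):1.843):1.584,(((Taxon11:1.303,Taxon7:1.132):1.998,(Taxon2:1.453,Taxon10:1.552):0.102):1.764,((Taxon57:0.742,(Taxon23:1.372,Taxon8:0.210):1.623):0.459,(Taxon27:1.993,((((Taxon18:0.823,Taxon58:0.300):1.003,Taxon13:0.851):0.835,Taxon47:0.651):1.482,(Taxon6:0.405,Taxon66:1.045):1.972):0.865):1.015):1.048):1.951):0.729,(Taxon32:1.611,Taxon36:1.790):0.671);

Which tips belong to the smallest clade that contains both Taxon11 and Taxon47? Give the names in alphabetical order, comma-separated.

Taxon10, Taxon11, Taxon13, Taxon18, Taxon2, Taxon23, Taxon27, Taxon47, Taxon57, Taxon58, Taxon6, Taxon66, Taxon7, Taxon8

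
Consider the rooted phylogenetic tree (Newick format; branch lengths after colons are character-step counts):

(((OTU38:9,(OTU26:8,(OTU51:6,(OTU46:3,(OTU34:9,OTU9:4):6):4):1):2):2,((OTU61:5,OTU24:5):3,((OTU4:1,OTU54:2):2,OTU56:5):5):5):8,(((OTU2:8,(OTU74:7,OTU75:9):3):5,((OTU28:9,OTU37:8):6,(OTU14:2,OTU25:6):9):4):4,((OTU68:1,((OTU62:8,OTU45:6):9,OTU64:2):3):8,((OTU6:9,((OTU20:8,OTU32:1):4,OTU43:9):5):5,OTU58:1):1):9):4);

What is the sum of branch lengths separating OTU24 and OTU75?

46

The path runs OTU24 → … → MRCA → … → OTU75; the MRCA is the root of the tree.
Branch lengths along that path: 5 + 3 + 5 + 8 + 4 + 4 + 5 + 3 + 9 = 46.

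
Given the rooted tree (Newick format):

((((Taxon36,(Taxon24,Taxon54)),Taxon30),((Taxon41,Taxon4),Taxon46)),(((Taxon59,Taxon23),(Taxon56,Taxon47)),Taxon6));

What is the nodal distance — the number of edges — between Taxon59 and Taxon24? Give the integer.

9

The MRCA of Taxon59 and Taxon24 is the root of the tree.
From Taxon59 up to that node: 4 branches. From Taxon24 up to the same node: 5 branches. Total: 4 + 5 = 9.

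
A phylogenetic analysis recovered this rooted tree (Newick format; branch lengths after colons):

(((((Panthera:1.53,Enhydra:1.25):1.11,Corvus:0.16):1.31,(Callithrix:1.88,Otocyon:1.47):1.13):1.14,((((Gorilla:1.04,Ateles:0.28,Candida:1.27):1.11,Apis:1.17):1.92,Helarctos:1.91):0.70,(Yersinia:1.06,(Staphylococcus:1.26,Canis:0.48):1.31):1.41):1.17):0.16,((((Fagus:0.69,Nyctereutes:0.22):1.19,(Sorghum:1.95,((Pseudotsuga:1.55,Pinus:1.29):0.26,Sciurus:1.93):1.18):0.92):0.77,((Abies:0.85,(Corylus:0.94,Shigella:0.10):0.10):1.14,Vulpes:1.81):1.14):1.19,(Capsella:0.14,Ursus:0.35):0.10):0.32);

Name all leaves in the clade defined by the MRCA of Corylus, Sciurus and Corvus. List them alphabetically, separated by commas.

Abies, Apis, Ateles, Callithrix, Candida, Canis, Capsella, Corvus, Corylus, Enhydra, Fagus, Gorilla, Helarctos, Nyctereutes, Otocyon, Panthera, Pinus, Pseudotsuga, Sciurus, Shigella, Sorghum, Staphylococcus, Ursus, Vulpes, Yersinia

Tracing Corylus: it sits inside (Corylus,Shigella).
Tracing Sciurus: it sits inside ((Pseudotsuga,Pinus),Sciurus).
Tracing Corvus: it sits inside ((Panthera,Enhydra),Corvus).
The smallest clade enclosing all 3 is the whole tree (their MRCA is the root), so the answer is all 25 tips in alphabetical order.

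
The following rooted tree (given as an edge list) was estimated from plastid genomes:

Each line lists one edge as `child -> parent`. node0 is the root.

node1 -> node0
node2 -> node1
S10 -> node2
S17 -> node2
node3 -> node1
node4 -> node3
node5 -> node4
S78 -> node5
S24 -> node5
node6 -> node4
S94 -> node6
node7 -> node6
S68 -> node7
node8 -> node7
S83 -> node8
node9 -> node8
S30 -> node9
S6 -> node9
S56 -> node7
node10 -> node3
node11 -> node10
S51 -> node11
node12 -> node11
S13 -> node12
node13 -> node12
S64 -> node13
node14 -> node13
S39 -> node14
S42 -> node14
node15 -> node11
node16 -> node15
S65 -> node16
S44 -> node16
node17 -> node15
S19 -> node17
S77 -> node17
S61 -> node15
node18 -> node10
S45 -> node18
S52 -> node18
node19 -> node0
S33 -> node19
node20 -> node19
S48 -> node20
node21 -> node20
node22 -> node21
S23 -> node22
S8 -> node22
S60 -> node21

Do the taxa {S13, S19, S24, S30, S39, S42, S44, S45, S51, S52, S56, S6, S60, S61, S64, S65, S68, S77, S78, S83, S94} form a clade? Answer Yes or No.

The MRCA of the listed taxa is the root, so the smallest clade containing them is the whole tree.
That clade also contains S10, S17, S23, S33, S48, S8, which are not in the proposed group, so the group is not monophyletic.

No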